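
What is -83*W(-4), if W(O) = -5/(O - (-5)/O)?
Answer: -1660/21 ≈ -79.048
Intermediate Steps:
W(O) = -5/(O + 5/O)
-83*W(-4) = -(-415)*(-4)/(5 + (-4)²) = -(-415)*(-4)/(5 + 16) = -(-415)*(-4)/21 = -83*20/21 = -1660/21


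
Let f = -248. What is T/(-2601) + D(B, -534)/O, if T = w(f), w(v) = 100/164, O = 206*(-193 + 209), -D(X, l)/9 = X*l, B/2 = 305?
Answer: 78158767915/87872184 ≈ 889.46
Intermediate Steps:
B = 610 (B = 2*305 = 610)
D(X, l) = -9*X*l
O = 3296 (O = 206*16 = 3296)
w(v) = 25/41 (w(v) = 100*(1/164) = 25/41)
T = 25/41 ≈ 0.60976
T/(-2601) + D(B, -534)/O = (25/41)/(-2601) - 9*610*(-534)/3296 = (25/41)*(-1/2601) + 2931660*(1/3296) = -25/106641 + 732915/824 = 78158767915/87872184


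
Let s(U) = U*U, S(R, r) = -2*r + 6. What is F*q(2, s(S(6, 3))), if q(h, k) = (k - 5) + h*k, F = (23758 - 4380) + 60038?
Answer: -397080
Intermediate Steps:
S(R, r) = 6 - 2*r
s(U) = U²
F = 79416 (F = 19378 + 60038 = 79416)
q(h, k) = -5 + k + h*k (q(h, k) = (-5 + k) + h*k = -5 + k + h*k)
F*q(2, s(S(6, 3))) = 79416*(-5 + (6 - 2*3)² + 2*(6 - 2*3)²) = 79416*(-5 + (6 - 6)² + 2*(6 - 6)²) = 79416*(-5 + 0² + 2*0²) = 79416*(-5 + 0 + 2*0) = 79416*(-5 + 0 + 0) = 79416*(-5) = -397080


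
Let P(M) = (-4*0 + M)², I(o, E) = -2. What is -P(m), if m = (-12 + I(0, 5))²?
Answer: -38416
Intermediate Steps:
m = 196 (m = (-12 - 2)² = (-14)² = 196)
P(M) = M² (P(M) = (0 + M)² = M²)
-P(m) = -1*196² = -1*38416 = -38416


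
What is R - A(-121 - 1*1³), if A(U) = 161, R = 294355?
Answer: 294194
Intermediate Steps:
R - A(-121 - 1*1³) = 294355 - 1*161 = 294355 - 161 = 294194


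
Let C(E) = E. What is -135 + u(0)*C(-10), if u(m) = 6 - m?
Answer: -195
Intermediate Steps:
-135 + u(0)*C(-10) = -135 + (6 - 1*0)*(-10) = -135 + (6 + 0)*(-10) = -135 + 6*(-10) = -135 - 60 = -195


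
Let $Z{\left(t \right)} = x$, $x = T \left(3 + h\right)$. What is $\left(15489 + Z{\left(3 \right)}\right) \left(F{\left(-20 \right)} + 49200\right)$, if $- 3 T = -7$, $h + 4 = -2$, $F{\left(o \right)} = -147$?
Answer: $759438546$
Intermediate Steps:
$h = -6$ ($h = -4 - 2 = -6$)
$T = \frac{7}{3}$ ($T = \left(- \frac{1}{3}\right) \left(-7\right) = \frac{7}{3} \approx 2.3333$)
$x = -7$ ($x = \frac{7 \left(3 - 6\right)}{3} = \frac{7}{3} \left(-3\right) = -7$)
$Z{\left(t \right)} = -7$
$\left(15489 + Z{\left(3 \right)}\right) \left(F{\left(-20 \right)} + 49200\right) = \left(15489 - 7\right) \left(-147 + 49200\right) = 15482 \cdot 49053 = 759438546$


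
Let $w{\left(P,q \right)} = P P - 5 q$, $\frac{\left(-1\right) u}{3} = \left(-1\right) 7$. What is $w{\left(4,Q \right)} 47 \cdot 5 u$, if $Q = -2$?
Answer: $128310$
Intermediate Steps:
$u = 21$ ($u = - 3 \left(\left(-1\right) 7\right) = \left(-3\right) \left(-7\right) = 21$)
$w{\left(P,q \right)} = P^{2} - 5 q$
$w{\left(4,Q \right)} 47 \cdot 5 u = \left(4^{2} - -10\right) 47 \cdot 5 \cdot 21 = \left(16 + 10\right) 47 \cdot 105 = 26 \cdot 47 \cdot 105 = 1222 \cdot 105 = 128310$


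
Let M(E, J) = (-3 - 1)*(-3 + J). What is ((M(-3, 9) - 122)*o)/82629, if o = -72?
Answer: 1168/9181 ≈ 0.12722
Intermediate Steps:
M(E, J) = 12 - 4*J (M(E, J) = -4*(-3 + J) = 12 - 4*J)
((M(-3, 9) - 122)*o)/82629 = (((12 - 4*9) - 122)*(-72))/82629 = (((12 - 36) - 122)*(-72))*(1/82629) = ((-24 - 122)*(-72))*(1/82629) = -146*(-72)*(1/82629) = 10512*(1/82629) = 1168/9181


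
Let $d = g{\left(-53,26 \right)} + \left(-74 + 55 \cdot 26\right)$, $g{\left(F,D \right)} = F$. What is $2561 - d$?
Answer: $1258$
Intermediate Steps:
$d = 1303$ ($d = -53 + \left(-74 + 55 \cdot 26\right) = -53 + \left(-74 + 1430\right) = -53 + 1356 = 1303$)
$2561 - d = 2561 - 1303 = 1258$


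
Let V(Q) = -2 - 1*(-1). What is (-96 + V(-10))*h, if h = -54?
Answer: 5238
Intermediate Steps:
V(Q) = -1 (V(Q) = -2 + 1 = -1)
(-96 + V(-10))*h = (-96 - 1)*(-54) = -97*(-54) = 5238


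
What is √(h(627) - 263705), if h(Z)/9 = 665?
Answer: 2*I*√64430 ≈ 507.66*I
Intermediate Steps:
h(Z) = 5985 (h(Z) = 9*665 = 5985)
√(h(627) - 263705) = √(5985 - 263705) = √(-257720) = 2*I*√64430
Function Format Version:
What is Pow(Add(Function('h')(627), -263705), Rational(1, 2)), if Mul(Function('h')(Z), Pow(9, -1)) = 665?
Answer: Mul(2, I, Pow(64430, Rational(1, 2))) ≈ Mul(507.66, I)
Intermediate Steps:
Function('h')(Z) = 5985 (Function('h')(Z) = Mul(9, 665) = 5985)
Pow(Add(Function('h')(627), -263705), Rational(1, 2)) = Pow(Add(5985, -263705), Rational(1, 2)) = Pow(-257720, Rational(1, 2)) = Mul(2, I, Pow(64430, Rational(1, 2)))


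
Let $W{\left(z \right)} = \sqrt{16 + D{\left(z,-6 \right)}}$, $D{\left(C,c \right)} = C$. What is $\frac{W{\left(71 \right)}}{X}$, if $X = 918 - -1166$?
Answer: $\frac{\sqrt{87}}{2084} \approx 0.0044757$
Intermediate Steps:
$X = 2084$ ($X = 918 + 1166 = 2084$)
$W{\left(z \right)} = \sqrt{16 + z}$
$\frac{W{\left(71 \right)}}{X} = \frac{\sqrt{16 + 71}}{2084} = \sqrt{87} \cdot \frac{1}{2084} = \frac{\sqrt{87}}{2084}$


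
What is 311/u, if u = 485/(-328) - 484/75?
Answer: -7650600/195127 ≈ -39.208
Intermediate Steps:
u = -195127/24600 (u = 485*(-1/328) - 484*1/75 = -485/328 - 484/75 = -195127/24600 ≈ -7.9320)
311/u = 311/(-195127/24600) = 311*(-24600/195127) = -7650600/195127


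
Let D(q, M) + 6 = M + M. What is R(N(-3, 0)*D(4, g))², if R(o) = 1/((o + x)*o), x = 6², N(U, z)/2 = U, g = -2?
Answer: 1/33177600 ≈ 3.0141e-8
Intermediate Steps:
D(q, M) = -6 + 2*M (D(q, M) = -6 + (M + M) = -6 + 2*M)
N(U, z) = 2*U
x = 36
R(o) = 1/(o*(36 + o)) (R(o) = 1/((o + 36)*o) = 1/((36 + o)*o) = 1/(o*(36 + o)))
R(N(-3, 0)*D(4, g))² = (1/((((2*(-3))*(-6 + 2*(-2))))*(36 + (2*(-3))*(-6 + 2*(-2)))))² = (1/(((-6*(-6 - 4)))*(36 - 6*(-6 - 4))))² = (1/(((-6*(-10)))*(36 - 6*(-10))))² = (1/(60*(36 + 60)))² = ((1/60)/96)² = ((1/60)*(1/96))² = (1/5760)² = 1/33177600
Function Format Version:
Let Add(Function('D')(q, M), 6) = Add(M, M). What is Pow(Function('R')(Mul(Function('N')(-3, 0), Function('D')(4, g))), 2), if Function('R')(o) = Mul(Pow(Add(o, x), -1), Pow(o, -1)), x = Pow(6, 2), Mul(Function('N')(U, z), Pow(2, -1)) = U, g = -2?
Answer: Rational(1, 33177600) ≈ 3.0141e-8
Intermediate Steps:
Function('D')(q, M) = Add(-6, Mul(2, M)) (Function('D')(q, M) = Add(-6, Add(M, M)) = Add(-6, Mul(2, M)))
Function('N')(U, z) = Mul(2, U)
x = 36
Function('R')(o) = Mul(Pow(o, -1), Pow(Add(36, o), -1)) (Function('R')(o) = Mul(Pow(Add(o, 36), -1), Pow(o, -1)) = Mul(Pow(Add(36, o), -1), Pow(o, -1)) = Mul(Pow(o, -1), Pow(Add(36, o), -1)))
Pow(Function('R')(Mul(Function('N')(-3, 0), Function('D')(4, g))), 2) = Pow(Mul(Pow(Mul(Mul(2, -3), Add(-6, Mul(2, -2))), -1), Pow(Add(36, Mul(Mul(2, -3), Add(-6, Mul(2, -2)))), -1)), 2) = Pow(Mul(Pow(Mul(-6, Add(-6, -4)), -1), Pow(Add(36, Mul(-6, Add(-6, -4))), -1)), 2) = Pow(Mul(Pow(Mul(-6, -10), -1), Pow(Add(36, Mul(-6, -10)), -1)), 2) = Pow(Mul(Pow(60, -1), Pow(Add(36, 60), -1)), 2) = Pow(Mul(Rational(1, 60), Pow(96, -1)), 2) = Pow(Mul(Rational(1, 60), Rational(1, 96)), 2) = Pow(Rational(1, 5760), 2) = Rational(1, 33177600)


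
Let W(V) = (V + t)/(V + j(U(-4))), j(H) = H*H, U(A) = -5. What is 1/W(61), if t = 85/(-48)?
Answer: 4128/2843 ≈ 1.4520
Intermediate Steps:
t = -85/48 (t = 85*(-1/48) = -85/48 ≈ -1.7708)
j(H) = H²
W(V) = (-85/48 + V)/(25 + V) (W(V) = (V - 85/48)/(V + (-5)²) = (-85/48 + V)/(V + 25) = (-85/48 + V)/(25 + V))
1/W(61) = 1/((-85/48 + 61)/(25 + 61)) = 1/((2843/48)/86) = 1/((1/86)*(2843/48)) = 1/(2843/4128) = 4128/2843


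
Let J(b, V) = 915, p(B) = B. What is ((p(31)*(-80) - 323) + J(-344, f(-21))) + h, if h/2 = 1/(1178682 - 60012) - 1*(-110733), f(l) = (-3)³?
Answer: 122817660631/559335 ≈ 2.1958e+5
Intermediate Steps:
f(l) = -27
h = 123873685111/559335 (h = 2*(1/(1178682 - 60012) - 1*(-110733)) = 2*(1/1118670 + 110733) = 2*(123873685111/1118670) = 123873685111/559335 ≈ 2.2147e+5)
((p(31)*(-80) - 323) + J(-344, f(-21))) + h = ((31*(-80) - 323) + 915) + 123873685111/559335 = ((-2480 - 323) + 915) + 123873685111/559335 = (-2803 + 915) + 123873685111/559335 = -1888 + 123873685111/559335 = 122817660631/559335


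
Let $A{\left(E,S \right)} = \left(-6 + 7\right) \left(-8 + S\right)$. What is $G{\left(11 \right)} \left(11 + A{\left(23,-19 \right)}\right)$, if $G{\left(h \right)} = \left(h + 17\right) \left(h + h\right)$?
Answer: $-9856$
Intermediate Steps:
$G{\left(h \right)} = 2 h \left(17 + h\right)$ ($G{\left(h \right)} = \left(17 + h\right) 2 h = 2 h \left(17 + h\right)$)
$A{\left(E,S \right)} = -8 + S$ ($A{\left(E,S \right)} = 1 \left(-8 + S\right) = -8 + S$)
$G{\left(11 \right)} \left(11 + A{\left(23,-19 \right)}\right) = 2 \cdot 11 \left(17 + 11\right) \left(11 - 27\right) = 2 \cdot 11 \cdot 28 \left(11 - 27\right) = 616 \left(-16\right) = -9856$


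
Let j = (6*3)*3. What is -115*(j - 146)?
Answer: 10580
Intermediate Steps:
j = 54 (j = 18*3 = 54)
-115*(j - 146) = -115*(54 - 146) = -115*(-92) = 10580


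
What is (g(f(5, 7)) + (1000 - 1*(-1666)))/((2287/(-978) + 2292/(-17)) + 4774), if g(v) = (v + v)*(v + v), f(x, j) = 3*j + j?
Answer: 96464052/77092069 ≈ 1.2513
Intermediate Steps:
f(x, j) = 4*j
g(v) = 4*v² (g(v) = (2*v)*(2*v) = 4*v²)
(g(f(5, 7)) + (1000 - 1*(-1666)))/((2287/(-978) + 2292/(-17)) + 4774) = (4*(4*7)² + (1000 - 1*(-1666)))/((2287/(-978) + 2292/(-17)) + 4774) = (4*28² + (1000 + 1666))/((2287*(-1/978) + 2292*(-1/17)) + 4774) = (4*784 + 2666)/((-2287/978 - 2292/17) + 4774) = (3136 + 2666)/(-2280455/16626 + 4774) = 5802/(77092069/16626) = 5802*(16626/77092069) = 96464052/77092069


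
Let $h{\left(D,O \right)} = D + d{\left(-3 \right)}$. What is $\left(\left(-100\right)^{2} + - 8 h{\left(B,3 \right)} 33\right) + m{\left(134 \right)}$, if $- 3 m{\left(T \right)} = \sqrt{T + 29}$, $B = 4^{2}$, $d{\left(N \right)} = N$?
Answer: $6568 - \frac{\sqrt{163}}{3} \approx 6563.7$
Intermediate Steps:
$B = 16$
$m{\left(T \right)} = - \frac{\sqrt{29 + T}}{3}$ ($m{\left(T \right)} = - \frac{\sqrt{T + 29}}{3} = - \frac{\sqrt{29 + T}}{3}$)
$h{\left(D,O \right)} = -3 + D$ ($h{\left(D,O \right)} = D - 3 = -3 + D$)
$\left(\left(-100\right)^{2} + - 8 h{\left(B,3 \right)} 33\right) + m{\left(134 \right)} = \left(\left(-100\right)^{2} + - 8 \left(-3 + 16\right) 33\right) - \frac{\sqrt{29 + 134}}{3} = \left(10000 + \left(-8\right) 13 \cdot 33\right) - \frac{\sqrt{163}}{3} = \left(10000 - 3432\right) - \frac{\sqrt{163}}{3} = 6568 - \frac{\sqrt{163}}{3}$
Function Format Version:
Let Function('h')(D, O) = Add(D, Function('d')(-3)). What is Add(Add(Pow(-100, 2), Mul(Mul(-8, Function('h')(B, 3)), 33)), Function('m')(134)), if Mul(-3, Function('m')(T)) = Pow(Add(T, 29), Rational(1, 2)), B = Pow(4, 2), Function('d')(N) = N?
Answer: Add(6568, Mul(Rational(-1, 3), Pow(163, Rational(1, 2)))) ≈ 6563.7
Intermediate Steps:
B = 16
Function('m')(T) = Mul(Rational(-1, 3), Pow(Add(29, T), Rational(1, 2))) (Function('m')(T) = Mul(Rational(-1, 3), Pow(Add(T, 29), Rational(1, 2))) = Mul(Rational(-1, 3), Pow(Add(29, T), Rational(1, 2))))
Function('h')(D, O) = Add(-3, D) (Function('h')(D, O) = Add(D, -3) = Add(-3, D))
Add(Add(Pow(-100, 2), Mul(Mul(-8, Function('h')(B, 3)), 33)), Function('m')(134)) = Add(Add(Pow(-100, 2), Mul(Mul(-8, Add(-3, 16)), 33)), Mul(Rational(-1, 3), Pow(Add(29, 134), Rational(1, 2)))) = Add(Add(10000, Mul(Mul(-8, 13), 33)), Mul(Rational(-1, 3), Pow(163, Rational(1, 2)))) = Add(Add(10000, Mul(-104, 33)), Mul(Rational(-1, 3), Pow(163, Rational(1, 2)))) = Add(Add(10000, -3432), Mul(Rational(-1, 3), Pow(163, Rational(1, 2)))) = Add(6568, Mul(Rational(-1, 3), Pow(163, Rational(1, 2))))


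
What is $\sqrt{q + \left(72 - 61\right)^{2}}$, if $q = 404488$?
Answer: $\sqrt{404609} \approx 636.09$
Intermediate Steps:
$\sqrt{q + \left(72 - 61\right)^{2}} = \sqrt{404488 + \left(72 - 61\right)^{2}} = \sqrt{404488 + 11^{2}} = \sqrt{404488 + 121} = \sqrt{404609}$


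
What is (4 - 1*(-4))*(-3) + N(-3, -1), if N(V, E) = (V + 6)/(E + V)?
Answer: -99/4 ≈ -24.750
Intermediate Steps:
N(V, E) = (6 + V)/(E + V)
(4 - 1*(-4))*(-3) + N(-3, -1) = (4 - 1*(-4))*(-3) + (6 - 3)/(-1 - 3) = (4 + 4)*(-3) + 3/(-4) = 8*(-3) - ¼*3 = -24 - ¾ = -99/4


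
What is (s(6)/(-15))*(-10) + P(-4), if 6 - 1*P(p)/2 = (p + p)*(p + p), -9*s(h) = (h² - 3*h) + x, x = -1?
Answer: -3166/27 ≈ -117.26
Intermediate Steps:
s(h) = ⅑ - h²/9 + h/3 (s(h) = -((h² - 3*h) - 1)/9 = -(-1 + h² - 3*h)/9 = ⅑ - h²/9 + h/3)
P(p) = 12 - 8*p² (P(p) = 12 - 2*(p + p)*(p + p) = 12 - 2*2*p*2*p = 12 - 8*p²)
(s(6)/(-15))*(-10) + P(-4) = ((⅑ - ⅑*6² + (⅓)*6)/(-15))*(-10) + (12 - 8*(-4)²) = ((⅑ - ⅑*36 + 2)*(-1/15))*(-10) + (12 - 8*16) = ((⅑ - 4 + 2)*(-1/15))*(-10) + (12 - 128) = -17/9*(-1/15)*(-10) - 116 = (17/135)*(-10) - 116 = -34/27 - 116 = -3166/27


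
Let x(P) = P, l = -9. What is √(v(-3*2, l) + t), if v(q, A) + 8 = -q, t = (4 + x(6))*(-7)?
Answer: 6*I*√2 ≈ 8.4853*I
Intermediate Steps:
t = -70 (t = (4 + 6)*(-7) = 10*(-7) = -70)
v(q, A) = -8 - q
√(v(-3*2, l) + t) = √((-8 - (-3)*2) - 70) = √((-8 - 1*(-6)) - 70) = √((-8 + 6) - 70) = √(-2 - 70) = √(-72) = 6*I*√2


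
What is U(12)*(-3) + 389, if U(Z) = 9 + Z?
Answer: 326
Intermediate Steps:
U(12)*(-3) + 389 = (9 + 12)*(-3) + 389 = 21*(-3) + 389 = -63 + 389 = 326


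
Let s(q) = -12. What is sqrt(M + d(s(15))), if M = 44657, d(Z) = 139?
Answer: 2*sqrt(11199) ≈ 211.65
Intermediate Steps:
sqrt(M + d(s(15))) = sqrt(44657 + 139) = sqrt(44796) = 2*sqrt(11199)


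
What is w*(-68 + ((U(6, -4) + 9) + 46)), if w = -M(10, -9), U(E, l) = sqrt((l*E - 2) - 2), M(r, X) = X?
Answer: -117 + 18*I*sqrt(7) ≈ -117.0 + 47.624*I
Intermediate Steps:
U(E, l) = sqrt(-4 + E*l) (U(E, l) = sqrt((E*l - 2) - 2) = sqrt((-2 + E*l) - 2) = sqrt(-4 + E*l))
w = 9 (w = -1*(-9) = 9)
w*(-68 + ((U(6, -4) + 9) + 46)) = 9*(-68 + ((sqrt(-4 + 6*(-4)) + 9) + 46)) = 9*(-68 + ((sqrt(-4 - 24) + 9) + 46)) = 9*(-68 + ((sqrt(-28) + 9) + 46)) = 9*(-68 + ((2*I*sqrt(7) + 9) + 46)) = 9*(-68 + ((9 + 2*I*sqrt(7)) + 46)) = 9*(-68 + (55 + 2*I*sqrt(7))) = 9*(-13 + 2*I*sqrt(7)) = -117 + 18*I*sqrt(7)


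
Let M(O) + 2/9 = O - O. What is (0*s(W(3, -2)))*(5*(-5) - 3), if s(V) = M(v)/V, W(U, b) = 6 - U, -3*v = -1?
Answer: 0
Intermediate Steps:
v = 1/3 (v = -1/3*(-1) = 1/3 ≈ 0.33333)
M(O) = -2/9 (M(O) = -2/9 + (O - O) = -2/9 + 0 = -2/9)
s(V) = -2/(9*V)
(0*s(W(3, -2)))*(5*(-5) - 3) = (0*(-2/(9*(6 - 1*3))))*(5*(-5) - 3) = (0*(-2/(9*(6 - 3))))*(-25 - 3) = (0*(-2/9/3))*(-28) = (0*(-2/9*1/3))*(-28) = (0*(-2/27))*(-28) = 0*(-28) = 0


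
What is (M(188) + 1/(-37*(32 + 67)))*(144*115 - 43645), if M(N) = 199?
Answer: -19743231560/3663 ≈ -5.3899e+6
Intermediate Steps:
(M(188) + 1/(-37*(32 + 67)))*(144*115 - 43645) = (199 + 1/(-37*(32 + 67)))*(144*115 - 43645) = (199 + 1/(-37*99))*(16560 - 43645) = (199 + 1/(-3663))*(-27085) = (199 - 1/3663)*(-27085) = (728936/3663)*(-27085) = -19743231560/3663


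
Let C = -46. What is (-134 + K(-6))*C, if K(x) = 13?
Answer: 5566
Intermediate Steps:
(-134 + K(-6))*C = (-134 + 13)*(-46) = -121*(-46) = 5566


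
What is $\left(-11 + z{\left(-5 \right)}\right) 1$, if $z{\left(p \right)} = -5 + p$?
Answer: $-21$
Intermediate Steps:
$\left(-11 + z{\left(-5 \right)}\right) 1 = \left(-11 - 10\right) 1 = \left(-21\right) 1 = -21$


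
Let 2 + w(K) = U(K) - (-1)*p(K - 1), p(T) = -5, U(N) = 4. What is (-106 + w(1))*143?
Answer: -15587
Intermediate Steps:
w(K) = -3 (w(K) = -2 + (4 - (-1)*(-5)) = -2 + (4 - 1*5) = -2 + (4 - 5) = -2 - 1 = -3)
(-106 + w(1))*143 = (-106 - 3)*143 = -109*143 = -15587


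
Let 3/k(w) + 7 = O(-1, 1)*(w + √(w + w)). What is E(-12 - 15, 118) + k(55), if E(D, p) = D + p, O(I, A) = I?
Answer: 169804/1867 + 3*√110/3734 ≈ 90.959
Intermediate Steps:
k(w) = 3/(-7 - w - √2*√w) (k(w) = 3/(-7 - (w + √(w + w))) = 3/(-7 - (w + √(2*w))) = 3/(-7 - (w + √2*√w)) = 3/(-7 + (-w - √2*√w)) = 3/(-7 - w - √2*√w))
E(-12 - 15, 118) + k(55) = ((-12 - 15) + 118) + 3/(-7 - 1*55 - √2*√55) = (-27 + 118) + 3/(-7 - 55 - √110) = 91 + 3/(-62 - √110)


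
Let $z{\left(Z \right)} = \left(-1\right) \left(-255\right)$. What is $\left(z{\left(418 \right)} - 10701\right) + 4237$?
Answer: $-6209$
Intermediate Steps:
$z{\left(Z \right)} = 255$
$\left(z{\left(418 \right)} - 10701\right) + 4237 = \left(255 - 10701\right) + 4237 = -10446 + 4237 = -6209$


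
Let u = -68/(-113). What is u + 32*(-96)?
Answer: -347068/113 ≈ -3071.4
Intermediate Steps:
u = 68/113 (u = -68*(-1/113) = 68/113 ≈ 0.60177)
u + 32*(-96) = 68/113 + 32*(-96) = 68/113 - 3072 = -347068/113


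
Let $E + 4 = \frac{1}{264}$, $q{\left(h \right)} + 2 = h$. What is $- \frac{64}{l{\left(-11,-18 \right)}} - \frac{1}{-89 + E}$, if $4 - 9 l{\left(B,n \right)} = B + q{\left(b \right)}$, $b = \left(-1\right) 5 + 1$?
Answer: $- \frac{4711944}{171857} \approx -27.418$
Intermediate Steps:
$b = -4$ ($b = -5 + 1 = -4$)
$q{\left(h \right)} = -2 + h$
$l{\left(B,n \right)} = \frac{10}{9} - \frac{B}{9}$ ($l{\left(B,n \right)} = \frac{4}{9} - \frac{B - 6}{9} = \frac{4}{9} - \frac{-6 + B}{9} = \frac{4}{9} - \left(- \frac{2}{3} + \frac{B}{9}\right) = \frac{10}{9} - \frac{B}{9}$)
$E = - \frac{1055}{264}$ ($E = -4 + \frac{1}{264} = - \frac{1055}{264} \approx -3.9962$)
$- \frac{64}{l{\left(-11,-18 \right)}} - \frac{1}{-89 + E} = - \frac{64}{\frac{10}{9} - - \frac{11}{9}} - \frac{1}{-89 - \frac{1055}{264}} = - \frac{64}{\frac{10}{9} + \frac{11}{9}} - \frac{1}{- \frac{24551}{264}} = - \frac{64}{\frac{7}{3}} - - \frac{264}{24551} = \left(-64\right) \frac{3}{7} + \frac{264}{24551} = - \frac{192}{7} + \frac{264}{24551} = - \frac{4711944}{171857}$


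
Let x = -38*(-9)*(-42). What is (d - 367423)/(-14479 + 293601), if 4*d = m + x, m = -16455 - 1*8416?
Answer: -1508927/1116488 ≈ -1.3515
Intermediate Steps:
m = -24871 (m = -16455 - 8416 = -24871)
x = -14364 (x = 342*(-42) = -14364)
d = -39235/4 (d = (-24871 - 14364)/4 = (1/4)*(-39235) = -39235/4 ≈ -9808.8)
(d - 367423)/(-14479 + 293601) = (-39235/4 - 367423)/(-14479 + 293601) = -1508927/4/279122 = -1508927/4*1/279122 = -1508927/1116488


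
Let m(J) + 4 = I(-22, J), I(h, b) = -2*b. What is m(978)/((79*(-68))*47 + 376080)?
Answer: -490/30899 ≈ -0.015858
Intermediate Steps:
m(J) = -4 - 2*J
m(978)/((79*(-68))*47 + 376080) = (-4 - 2*978)/((79*(-68))*47 + 376080) = (-4 - 1956)/(-5372*47 + 376080) = -1960/(-252484 + 376080) = -1960/123596 = -1960*1/123596 = -490/30899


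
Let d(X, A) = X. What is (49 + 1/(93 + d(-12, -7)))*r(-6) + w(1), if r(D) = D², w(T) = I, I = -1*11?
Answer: 15781/9 ≈ 1753.4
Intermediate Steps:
I = -11
w(T) = -11
(49 + 1/(93 + d(-12, -7)))*r(-6) + w(1) = (49 + 1/(93 - 12))*(-6)² - 11 = (49 + 1/81)*36 - 11 = (3970/81)*36 - 11 = 15880/9 - 11 = 15781/9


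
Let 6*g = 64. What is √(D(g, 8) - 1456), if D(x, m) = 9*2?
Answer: I*√1438 ≈ 37.921*I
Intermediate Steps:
g = 32/3 (g = (⅙)*64 = 32/3 ≈ 10.667)
D(x, m) = 18
√(D(g, 8) - 1456) = √(18 - 1456) = √(-1438) = I*√1438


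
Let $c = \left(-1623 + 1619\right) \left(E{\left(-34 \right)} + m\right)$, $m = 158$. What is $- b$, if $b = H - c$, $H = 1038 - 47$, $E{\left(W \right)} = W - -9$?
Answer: $-1523$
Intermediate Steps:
$E{\left(W \right)} = 9 + W$ ($E{\left(W \right)} = W + 9 = 9 + W$)
$c = -532$ ($c = \left(-1623 + 1619\right) \left(\left(9 - 34\right) + 158\right) = - 4 \left(-25 + 158\right) = \left(-4\right) 133 = -532$)
$H = 991$ ($H = 1038 - 47 = 991$)
$b = 1523$ ($b = 991 - -532 = 991 + 532 = 1523$)
$- b = \left(-1\right) 1523 = -1523$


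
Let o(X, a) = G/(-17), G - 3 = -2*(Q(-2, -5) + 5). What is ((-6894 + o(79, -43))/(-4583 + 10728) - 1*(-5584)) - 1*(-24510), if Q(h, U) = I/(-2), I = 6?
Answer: 3143652513/104465 ≈ 30093.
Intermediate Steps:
Q(h, U) = -3 (Q(h, U) = 6/(-2) = 6*(-½) = -3)
G = -1 (G = 3 - 2*(-3 + 5) = 3 - 2*2 = 3 - 4 = -1)
o(X, a) = 1/17 (o(X, a) = -1/(-17) = -1*(-1/17) = 1/17)
((-6894 + o(79, -43))/(-4583 + 10728) - 1*(-5584)) - 1*(-24510) = ((-6894 + 1/17)/(-4583 + 10728) - 1*(-5584)) - 1*(-24510) = (-117197/17/6145 + 5584) + 24510 = (-117197/17*1/6145 + 5584) + 24510 = (-117197/104465 + 5584) + 24510 = 583215363/104465 + 24510 = 3143652513/104465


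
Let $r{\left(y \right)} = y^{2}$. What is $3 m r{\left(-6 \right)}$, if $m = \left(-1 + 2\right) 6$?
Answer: $648$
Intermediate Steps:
$m = 6$ ($m = 1 \cdot 6 = 6$)
$3 m r{\left(-6 \right)} = 3 \cdot 6 \left(-6\right)^{2} = 18 \cdot 36 = 648$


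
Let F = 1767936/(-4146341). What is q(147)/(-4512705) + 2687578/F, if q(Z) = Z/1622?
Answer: -6797240579997026661881/1078383135233280 ≈ -6.3032e+6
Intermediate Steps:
q(Z) = Z/1622 (q(Z) = Z*(1/1622) = Z/1622)
F = -1767936/4146341 (F = 1767936*(-1/4146341) = -1767936/4146341 ≈ -0.42638)
q(147)/(-4512705) + 2687578/F = ((1/1622)*147)/(-4512705) + 2687578/(-1767936/4146341) = (147/1622)*(-1/4512705) + 2687578*(-4146341/1767936) = -49/2439869170 - 5571807426049/883968 = -6797240579997026661881/1078383135233280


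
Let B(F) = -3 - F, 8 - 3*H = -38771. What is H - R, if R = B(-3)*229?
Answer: 38779/3 ≈ 12926.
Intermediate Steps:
H = 38779/3 (H = 8/3 - ⅓*(-38771) = 8/3 + 38771/3 = 38779/3 ≈ 12926.)
R = 0 (R = (-3 - 1*(-3))*229 = (-3 + 3)*229 = 0*229 = 0)
H - R = 38779/3 - 1*0 = 38779/3 + 0 = 38779/3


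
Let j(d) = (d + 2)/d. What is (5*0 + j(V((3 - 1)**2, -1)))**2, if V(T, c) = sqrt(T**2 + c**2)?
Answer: (2 + sqrt(17))**2/17 ≈ 2.2054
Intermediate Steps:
j(d) = (2 + d)/d
(5*0 + j(V((3 - 1)**2, -1)))**2 = (5*0 + (2 + sqrt(((3 - 1)**2)**2 + (-1)**2))/(sqrt(((3 - 1)**2)**2 + (-1)**2)))**2 = (0 + (2 + sqrt((2**2)**2 + 1))/(sqrt((2**2)**2 + 1)))**2 = (0 + (2 + sqrt(4**2 + 1))/(sqrt(4**2 + 1)))**2 = (0 + (2 + sqrt(16 + 1))/(sqrt(16 + 1)))**2 = (0 + (2 + sqrt(17))/(sqrt(17)))**2 = (0 + (sqrt(17)/17)*(2 + sqrt(17)))**2 = (0 + sqrt(17)*(2 + sqrt(17))/17)**2 = (sqrt(17)*(2 + sqrt(17))/17)**2 = (2 + sqrt(17))**2/17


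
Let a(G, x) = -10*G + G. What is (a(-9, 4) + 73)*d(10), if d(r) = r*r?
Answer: 15400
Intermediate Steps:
d(r) = r²
a(G, x) = -9*G
(a(-9, 4) + 73)*d(10) = (-9*(-9) + 73)*10² = (81 + 73)*100 = 154*100 = 15400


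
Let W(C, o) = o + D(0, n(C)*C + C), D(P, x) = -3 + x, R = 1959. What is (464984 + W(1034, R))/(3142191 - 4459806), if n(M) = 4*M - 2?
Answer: -72962/20271 ≈ -3.5993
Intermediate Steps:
n(M) = -2 + 4*M
W(C, o) = -3 + C + o + C*(-2 + 4*C) (W(C, o) = o + (-3 + ((-2 + 4*C)*C + C)) = o + (-3 + (C*(-2 + 4*C) + C)) = o + (-3 + (C + C*(-2 + 4*C))) = o + (-3 + C + C*(-2 + 4*C)) = -3 + C + o + C*(-2 + 4*C))
(464984 + W(1034, R))/(3142191 - 4459806) = (464984 + (-3 + 1959 + 1034*(-1 + 4*1034)))/(3142191 - 4459806) = (464984 + (-3 + 1959 + 1034*(-1 + 4136)))/(-1317615) = (464984 + (-3 + 1959 + 1034*4135))*(-1/1317615) = (464984 + (-3 + 1959 + 4275590))*(-1/1317615) = (464984 + 4277546)*(-1/1317615) = 4742530*(-1/1317615) = -72962/20271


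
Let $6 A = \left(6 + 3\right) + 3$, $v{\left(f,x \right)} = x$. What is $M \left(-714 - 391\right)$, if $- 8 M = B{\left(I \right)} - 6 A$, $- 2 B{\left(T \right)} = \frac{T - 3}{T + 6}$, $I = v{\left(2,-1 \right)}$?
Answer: $- \frac{6409}{4} \approx -1602.3$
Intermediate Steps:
$I = -1$
$A = 2$ ($A = \frac{\left(6 + 3\right) + 3}{6} = \frac{9 + 3}{6} = \frac{1}{6} \cdot 12 = 2$)
$B{\left(T \right)} = - \frac{-3 + T}{2 \left(6 + T\right)}$ ($B{\left(T \right)} = - \frac{\left(T - 3\right) \frac{1}{T + 6}}{2} = - \frac{\left(-3 + T\right) \frac{1}{6 + T}}{2} = - \frac{\frac{1}{6 + T} \left(-3 + T\right)}{2} = - \frac{-3 + T}{2 \left(6 + T\right)}$)
$M = \frac{29}{20}$ ($M = - \frac{\frac{3 - -1}{2 \left(6 - 1\right)} - 12}{8} = - \frac{\frac{3 + 1}{2 \cdot 5} - 12}{8} = - \frac{\frac{1}{2} \cdot \frac{1}{5} \cdot 4 - 12}{8} = - \frac{\frac{2}{5} - 12}{8} = \left(- \frac{1}{8}\right) \left(- \frac{58}{5}\right) = \frac{29}{20} \approx 1.45$)
$M \left(-714 - 391\right) = \frac{29 \left(-714 - 391\right)}{20} = \frac{29}{20} \left(-1105\right) = - \frac{6409}{4}$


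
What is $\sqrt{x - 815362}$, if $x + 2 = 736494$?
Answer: $i \sqrt{78870} \approx 280.84 i$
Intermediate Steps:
$x = 736492$ ($x = -2 + 736494 = 736492$)
$\sqrt{x - 815362} = \sqrt{736492 - 815362} = \sqrt{-78870} = i \sqrt{78870}$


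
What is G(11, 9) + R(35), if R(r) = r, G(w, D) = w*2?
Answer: 57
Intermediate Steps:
G(w, D) = 2*w
G(11, 9) + R(35) = 2*11 + 35 = 22 + 35 = 57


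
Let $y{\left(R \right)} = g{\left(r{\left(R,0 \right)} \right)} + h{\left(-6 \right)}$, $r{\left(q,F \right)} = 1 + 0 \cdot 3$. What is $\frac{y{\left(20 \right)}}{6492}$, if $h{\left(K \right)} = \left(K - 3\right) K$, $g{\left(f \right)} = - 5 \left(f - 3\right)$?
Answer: $\frac{16}{1623} \approx 0.0098583$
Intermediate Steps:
$r{\left(q,F \right)} = 1$ ($r{\left(q,F \right)} = 1 + 0 = 1$)
$g{\left(f \right)} = 15 - 5 f$ ($g{\left(f \right)} = - 5 \left(-3 + f\right) = 15 - 5 f$)
$h{\left(K \right)} = K \left(-3 + K\right)$ ($h{\left(K \right)} = \left(-3 + K\right) K = K \left(-3 + K\right)$)
$y{\left(R \right)} = 64$ ($y{\left(R \right)} = \left(15 - 5\right) - 6 \left(-3 - 6\right) = \left(15 - 5\right) - -54 = 10 + 54 = 64$)
$\frac{y{\left(20 \right)}}{6492} = \frac{64}{6492} = 64 \cdot \frac{1}{6492} = \frac{16}{1623}$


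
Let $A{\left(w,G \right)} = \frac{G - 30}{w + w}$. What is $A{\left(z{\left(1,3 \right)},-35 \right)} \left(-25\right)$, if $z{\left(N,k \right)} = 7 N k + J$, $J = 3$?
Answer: $\frac{1625}{48} \approx 33.854$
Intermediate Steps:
$z{\left(N,k \right)} = 3 + 7 N k$ ($z{\left(N,k \right)} = 7 N k + 3 = 3 + 7 N k$)
$A{\left(w,G \right)} = \frac{-30 + G}{2 w}$
$A{\left(z{\left(1,3 \right)},-35 \right)} \left(-25\right) = \frac{-30 - 35}{2 \left(3 + 7 \cdot 1 \cdot 3\right)} \left(-25\right) = \frac{1}{2} \frac{1}{3 + 21} \left(-65\right) \left(-25\right) = \frac{1}{2} \cdot \frac{1}{24} \left(-65\right) \left(-25\right) = \left(- \frac{65}{48}\right) \left(-25\right) = \frac{1625}{48}$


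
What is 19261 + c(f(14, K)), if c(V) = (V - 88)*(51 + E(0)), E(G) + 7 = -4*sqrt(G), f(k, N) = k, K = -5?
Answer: 16005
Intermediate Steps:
E(G) = -7 - 4*sqrt(G)
c(V) = -3872 + 44*V (c(V) = (V - 88)*(51 + (-7 - 4*sqrt(0))) = (-88 + V)*(51 + (-7 - 4*0)) = (-88 + V)*(51 + (-7 + 0)) = (-88 + V)*(51 - 7) = (-88 + V)*44 = -3872 + 44*V)
19261 + c(f(14, K)) = 19261 + (-3872 + 44*14) = 19261 + (-3872 + 616) = 19261 - 3256 = 16005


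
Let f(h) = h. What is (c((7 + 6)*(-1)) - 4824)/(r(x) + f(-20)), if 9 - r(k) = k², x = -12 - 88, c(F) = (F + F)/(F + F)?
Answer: 4823/10011 ≈ 0.48177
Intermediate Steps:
c(F) = 1 (c(F) = (2*F)/((2*F)) = (2*F)*(1/(2*F)) = 1)
x = -100
r(k) = 9 - k²
(c((7 + 6)*(-1)) - 4824)/(r(x) + f(-20)) = (1 - 4824)/((9 - 1*(-100)²) - 20) = -4823/((9 - 1*10000) - 20) = -4823/((9 - 10000) - 20) = -4823/(-9991 - 20) = -4823/(-10011) = -4823*(-1/10011) = 4823/10011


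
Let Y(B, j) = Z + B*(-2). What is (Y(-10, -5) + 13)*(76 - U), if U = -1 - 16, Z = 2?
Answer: 3255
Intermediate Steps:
Y(B, j) = 2 - 2*B (Y(B, j) = 2 + B*(-2) = 2 - 2*B)
U = -17
(Y(-10, -5) + 13)*(76 - U) = ((2 - 2*(-10)) + 13)*(76 - 1*(-17)) = ((2 + 20) + 13)*(76 + 17) = (22 + 13)*93 = 35*93 = 3255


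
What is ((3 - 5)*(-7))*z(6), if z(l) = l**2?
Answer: 504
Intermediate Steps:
((3 - 5)*(-7))*z(6) = ((3 - 5)*(-7))*6**2 = -2*(-7)*36 = 14*36 = 504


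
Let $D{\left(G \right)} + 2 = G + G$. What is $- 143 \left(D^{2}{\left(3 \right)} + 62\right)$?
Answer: $-11154$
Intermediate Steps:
$D{\left(G \right)} = -2 + 2 G$ ($D{\left(G \right)} = -2 + \left(G + G\right) = -2 + 2 G$)
$- 143 \left(D^{2}{\left(3 \right)} + 62\right) = - 143 \left(\left(-2 + 2 \cdot 3\right)^{2} + 62\right) = - 143 \left(\left(-2 + 6\right)^{2} + 62\right) = - 143 \left(4^{2} + 62\right) = - 143 \left(16 + 62\right) = \left(-143\right) 78 = -11154$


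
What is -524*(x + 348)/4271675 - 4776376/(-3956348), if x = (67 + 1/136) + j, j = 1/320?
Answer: 26262993316807/22711775362000 ≈ 1.1564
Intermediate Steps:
j = 1/320 ≈ 0.0031250
x = 364537/5440 (x = (67 + 1/136) + 1/320 = 9113/136 + 1/320 = 364537/5440 ≈ 67.010)
-524*(x + 348)/4271675 - 4776376/(-3956348) = -524*(364537/5440 + 348)/4271675 - 4776376/(-3956348) = -524*2257657/5440*(1/4271675) - 4776376*(-1/3956348) = -295753067/1360*1/4271675 + 108554/89917 = -12858829/252586000 + 108554/89917 = 26262993316807/22711775362000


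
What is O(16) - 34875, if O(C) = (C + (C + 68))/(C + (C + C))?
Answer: -418475/12 ≈ -34873.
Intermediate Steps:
O(C) = (68 + 2*C)/(3*C) (O(C) = (C + (68 + C))/(C + 2*C) = (68 + 2*C)/((3*C)) = (68 + 2*C)*(1/(3*C)) = (68 + 2*C)/(3*C))
O(16) - 34875 = (2/3)*(34 + 16)/16 - 34875 = (2/3)*(1/16)*50 - 34875 = 25/12 - 34875 = -418475/12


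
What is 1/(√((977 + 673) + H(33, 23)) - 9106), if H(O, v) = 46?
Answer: -4553/41458770 - √106/20729385 ≈ -0.00011032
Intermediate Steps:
1/(√((977 + 673) + H(33, 23)) - 9106) = 1/(√((977 + 673) + 46) - 9106) = 1/(√(1650 + 46) - 9106) = 1/(√1696 - 9106) = 1/(4*√106 - 9106) = 1/(-9106 + 4*√106)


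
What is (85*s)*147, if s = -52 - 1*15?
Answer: -837165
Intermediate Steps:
s = -67 (s = -52 - 15 = -67)
(85*s)*147 = (85*(-67))*147 = -5695*147 = -837165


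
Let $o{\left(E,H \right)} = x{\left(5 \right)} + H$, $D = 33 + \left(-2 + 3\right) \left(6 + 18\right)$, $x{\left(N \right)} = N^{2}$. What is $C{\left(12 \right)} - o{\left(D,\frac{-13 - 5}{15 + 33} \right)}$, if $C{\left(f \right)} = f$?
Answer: $- \frac{101}{8} \approx -12.625$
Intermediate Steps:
$D = 57$ ($D = 33 + 1 \cdot 24 = 33 + 24 = 57$)
$o{\left(E,H \right)} = 25 + H$ ($o{\left(E,H \right)} = 5^{2} + H = 25 + H$)
$C{\left(12 \right)} - o{\left(D,\frac{-13 - 5}{15 + 33} \right)} = 12 - \left(25 + \frac{-13 - 5}{15 + 33}\right) = 12 - \left(25 - \frac{18}{48}\right) = 12 - \left(25 - \frac{3}{8}\right) = 12 - \frac{197}{8} = - \frac{101}{8}$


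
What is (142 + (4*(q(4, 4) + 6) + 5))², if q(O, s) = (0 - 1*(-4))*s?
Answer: 55225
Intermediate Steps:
q(O, s) = 4*s (q(O, s) = (0 + 4)*s = 4*s)
(142 + (4*(q(4, 4) + 6) + 5))² = (142 + (4*(4*4 + 6) + 5))² = (142 + (4*(16 + 6) + 5))² = (142 + (4*22 + 5))² = (142 + (88 + 5))² = (142 + 93)² = 235² = 55225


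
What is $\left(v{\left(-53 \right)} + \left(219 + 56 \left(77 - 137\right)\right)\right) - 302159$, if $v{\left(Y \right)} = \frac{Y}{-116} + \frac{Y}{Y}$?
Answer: $- \frac{35414631}{116} \approx -3.053 \cdot 10^{5}$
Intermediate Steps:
$v{\left(Y \right)} = 1 - \frac{Y}{116}$ ($v{\left(Y \right)} = Y \left(- \frac{1}{116}\right) + 1 = - \frac{Y}{116} + 1 = 1 - \frac{Y}{116}$)
$\left(v{\left(-53 \right)} + \left(219 + 56 \left(77 - 137\right)\right)\right) - 302159 = \left(\left(1 - - \frac{53}{116}\right) + \left(219 + 56 \left(77 - 137\right)\right)\right) - 302159 = \left(\left(1 + \frac{53}{116}\right) + \left(219 + 56 \left(77 - 137\right)\right)\right) - 302159 = \left(\frac{169}{116} + \left(219 + 56 \left(-60\right)\right)\right) - 302159 = \left(\frac{169}{116} + \left(219 - 3360\right)\right) - 302159 = \left(\frac{169}{116} - 3141\right) - 302159 = - \frac{364187}{116} - 302159 = - \frac{35414631}{116}$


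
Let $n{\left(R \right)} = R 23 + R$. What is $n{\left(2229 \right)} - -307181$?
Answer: $360677$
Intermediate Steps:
$n{\left(R \right)} = 24 R$ ($n{\left(R \right)} = 23 R + R = 24 R$)
$n{\left(2229 \right)} - -307181 = 24 \cdot 2229 - -307181 = 53496 + 307181 = 360677$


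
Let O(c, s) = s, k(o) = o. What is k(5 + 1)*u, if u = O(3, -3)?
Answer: -18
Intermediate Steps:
u = -3
k(5 + 1)*u = (5 + 1)*(-3) = 6*(-3) = -18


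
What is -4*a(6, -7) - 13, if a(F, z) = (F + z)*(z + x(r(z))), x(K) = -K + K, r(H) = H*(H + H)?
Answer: -41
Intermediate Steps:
r(H) = 2*H**2 (r(H) = H*(2*H) = 2*H**2)
x(K) = 0
a(F, z) = z*(F + z) (a(F, z) = (F + z)*(z + 0) = (F + z)*z = z*(F + z))
-4*a(6, -7) - 13 = -(-28)*(6 - 7) - 13 = -(-28)*(-1) - 13 = -4*7 - 13 = -28 - 13 = -41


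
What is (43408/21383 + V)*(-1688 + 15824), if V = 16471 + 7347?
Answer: 7200082571472/21383 ≈ 3.3672e+8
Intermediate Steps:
V = 23818
(43408/21383 + V)*(-1688 + 15824) = (43408/21383 + 23818)*(-1688 + 15824) = (43408*(1/21383) + 23818)*14136 = (43408/21383 + 23818)*14136 = (509343702/21383)*14136 = 7200082571472/21383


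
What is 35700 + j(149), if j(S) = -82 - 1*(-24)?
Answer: 35642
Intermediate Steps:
j(S) = -58 (j(S) = -82 + 24 = -58)
35700 + j(149) = 35700 - 58 = 35642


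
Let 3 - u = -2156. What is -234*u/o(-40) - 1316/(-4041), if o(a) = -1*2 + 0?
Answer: 1020770039/4041 ≈ 2.5260e+5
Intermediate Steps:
u = 2159 (u = 3 - 1*(-2156) = 3 + 2156 = 2159)
o(a) = -2 (o(a) = -2 + 0 = -2)
-234*u/o(-40) - 1316/(-4041) = -234/((-2/2159)) - 1316/(-4041) = -234/((-2*1/2159)) - 1316*(-1/4041) = -234/(-2/2159) + 1316/4041 = -234*(-2159/2) + 1316/4041 = 252603 + 1316/4041 = 1020770039/4041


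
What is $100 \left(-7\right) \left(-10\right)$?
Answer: $7000$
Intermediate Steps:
$100 \left(-7\right) \left(-10\right) = \left(-700\right) \left(-10\right) = 7000$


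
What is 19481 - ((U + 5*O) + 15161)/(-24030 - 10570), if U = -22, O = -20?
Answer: 674057639/34600 ≈ 19481.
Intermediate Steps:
19481 - ((U + 5*O) + 15161)/(-24030 - 10570) = 19481 - ((-22 + 5*(-20)) + 15161)/(-24030 - 10570) = 19481 - ((-22 - 100) + 15161)/(-34600) = 19481 - (-122 + 15161)*(-1)/34600 = 19481 - 15039*(-1)/34600 = 19481 - 1*(-15039/34600) = 19481 + 15039/34600 = 674057639/34600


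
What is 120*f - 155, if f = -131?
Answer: -15875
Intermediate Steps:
120*f - 155 = 120*(-131) - 155 = -15720 - 155 = -15875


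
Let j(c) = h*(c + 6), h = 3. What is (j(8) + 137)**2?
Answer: 32041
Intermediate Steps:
j(c) = 18 + 3*c (j(c) = 3*(c + 6) = 3*(6 + c) = 18 + 3*c)
(j(8) + 137)**2 = ((18 + 3*8) + 137)**2 = ((18 + 24) + 137)**2 = (42 + 137)**2 = 179**2 = 32041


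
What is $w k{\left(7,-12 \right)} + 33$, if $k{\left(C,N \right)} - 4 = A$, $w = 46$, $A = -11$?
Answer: $-289$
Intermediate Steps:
$k{\left(C,N \right)} = -7$ ($k{\left(C,N \right)} = 4 - 11 = -7$)
$w k{\left(7,-12 \right)} + 33 = 46 \left(-7\right) + 33 = -322 + 33 = -289$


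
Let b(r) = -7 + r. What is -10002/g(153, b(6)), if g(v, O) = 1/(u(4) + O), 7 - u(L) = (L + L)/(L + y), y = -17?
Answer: -860172/13 ≈ -66167.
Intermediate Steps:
u(L) = 7 - 2*L/(-17 + L) (u(L) = 7 - (L + L)/(L - 17) = 7 - 2*L/(-17 + L))
g(v, O) = 1/(99/13 + O) (g(v, O) = 1/((-119 + 5*4)/(-17 + 4) + O) = 1/((-119 + 20)/(-13) + O) = 1/(-1/13*(-99) + O) = 1/(99/13 + O))
-10002/g(153, b(6)) = -10002/(13/(99 + 13*(-7 + 6))) = -10002/(13/(99 + 13*(-1))) = -10002/(13/(99 - 13)) = -10002/(13/86) = -10002/(13*(1/86)) = -10002/13/86 = -10002*86/13 = -860172/13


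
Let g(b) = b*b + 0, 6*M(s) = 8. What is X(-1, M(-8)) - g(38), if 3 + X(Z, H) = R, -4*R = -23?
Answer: -5765/4 ≈ -1441.3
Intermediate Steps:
M(s) = 4/3 (M(s) = (1/6)*8 = 4/3)
R = 23/4 (R = -1/4*(-23) = 23/4 ≈ 5.7500)
X(Z, H) = 11/4 (X(Z, H) = -3 + 23/4 = 11/4)
g(b) = b**2 (g(b) = b**2 + 0 = b**2)
X(-1, M(-8)) - g(38) = 11/4 - 1*38**2 = 11/4 - 1*1444 = 11/4 - 1444 = -5765/4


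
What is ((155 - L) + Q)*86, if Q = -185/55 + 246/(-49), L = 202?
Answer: -2567272/539 ≈ -4763.0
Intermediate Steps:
Q = -4519/539 (Q = -185*1/55 + 246*(-1/49) = -37/11 - 246/49 = -4519/539 ≈ -8.3840)
((155 - L) + Q)*86 = ((155 - 1*202) - 4519/539)*86 = ((155 - 202) - 4519/539)*86 = (-47 - 4519/539)*86 = -29852/539*86 = -2567272/539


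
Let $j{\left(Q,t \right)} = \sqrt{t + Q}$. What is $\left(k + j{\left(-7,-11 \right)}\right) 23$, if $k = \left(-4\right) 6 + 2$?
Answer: $-506 + 69 i \sqrt{2} \approx -506.0 + 97.581 i$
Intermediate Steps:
$j{\left(Q,t \right)} = \sqrt{Q + t}$
$k = -22$ ($k = -24 + 2 = -22$)
$\left(k + j{\left(-7,-11 \right)}\right) 23 = \left(-22 + \sqrt{-7 - 11}\right) 23 = \left(-22 + \sqrt{-18}\right) 23 = \left(-22 + 3 i \sqrt{2}\right) 23 = -506 + 69 i \sqrt{2}$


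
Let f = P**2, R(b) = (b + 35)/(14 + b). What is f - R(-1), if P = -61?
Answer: 48339/13 ≈ 3718.4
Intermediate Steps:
R(b) = (35 + b)/(14 + b)
f = 3721 (f = (-61)**2 = 3721)
f - R(-1) = 3721 - (35 - 1)/(14 - 1) = 3721 - 34/13 = 48339/13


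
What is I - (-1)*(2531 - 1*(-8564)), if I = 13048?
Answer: 24143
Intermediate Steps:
I - (-1)*(2531 - 1*(-8564)) = 13048 - (-1)*(2531 - 1*(-8564)) = 13048 - (-1)*(2531 + 8564) = 13048 - (-1)*11095 = 13048 - 1*(-11095) = 13048 + 11095 = 24143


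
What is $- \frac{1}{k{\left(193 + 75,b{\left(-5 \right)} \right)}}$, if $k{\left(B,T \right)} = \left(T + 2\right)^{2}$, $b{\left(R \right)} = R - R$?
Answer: $- \frac{1}{4} \approx -0.25$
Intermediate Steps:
$b{\left(R \right)} = 0$
$k{\left(B,T \right)} = \left(2 + T\right)^{2}$
$- \frac{1}{k{\left(193 + 75,b{\left(-5 \right)} \right)}} = - \frac{1}{\left(2 + 0\right)^{2}} = - \frac{1}{2^{2}} = - \frac{1}{4}$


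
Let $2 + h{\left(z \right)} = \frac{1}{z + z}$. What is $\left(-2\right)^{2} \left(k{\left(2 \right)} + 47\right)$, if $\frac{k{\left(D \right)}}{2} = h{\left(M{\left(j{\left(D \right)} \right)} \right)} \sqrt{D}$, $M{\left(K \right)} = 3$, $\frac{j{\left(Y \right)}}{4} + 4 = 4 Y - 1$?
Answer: $188 - \frac{44 \sqrt{2}}{3} \approx 167.26$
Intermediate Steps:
$j{\left(Y \right)} = -20 + 16 Y$ ($j{\left(Y \right)} = -16 + 4 \left(4 Y - 1\right) = -16 + 4 \left(-1 + 4 Y\right) = -16 + \left(-4 + 16 Y\right) = -20 + 16 Y$)
$h{\left(z \right)} = -2 + \frac{1}{2 z}$ ($h{\left(z \right)} = -2 + \frac{1}{z + z} = -2 + \frac{1}{2 z}$)
$k{\left(D \right)} = - \frac{11 \sqrt{D}}{3}$ ($k{\left(D \right)} = 2 \left(-2 + \frac{1}{2 \cdot 3}\right) \sqrt{D} = 2 \left(-2 + \frac{1}{2} \cdot \frac{1}{3}\right) \sqrt{D} = 2 \left(-2 + \frac{1}{6}\right) \sqrt{D} = 2 \left(- \frac{11 \sqrt{D}}{6}\right) = - \frac{11 \sqrt{D}}{3}$)
$\left(-2\right)^{2} \left(k{\left(2 \right)} + 47\right) = \left(-2\right)^{2} \left(- \frac{11 \sqrt{2}}{3} + 47\right) = 4 \left(47 - \frac{11 \sqrt{2}}{3}\right) = 188 - \frac{44 \sqrt{2}}{3}$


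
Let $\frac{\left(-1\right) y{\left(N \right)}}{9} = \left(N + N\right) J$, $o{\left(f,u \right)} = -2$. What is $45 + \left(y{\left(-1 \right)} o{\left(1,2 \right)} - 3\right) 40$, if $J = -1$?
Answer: $1365$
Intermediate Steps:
$y{\left(N \right)} = 18 N$ ($y{\left(N \right)} = - 9 \left(N + N\right) \left(-1\right) = - 9 \cdot 2 N \left(-1\right) = - 9 \left(- 2 N\right) = 18 N$)
$45 + \left(y{\left(-1 \right)} o{\left(1,2 \right)} - 3\right) 40 = 45 + \left(18 \left(-1\right) \left(-2\right) - 3\right) 40 = 45 + \left(\left(-18\right) \left(-2\right) - 3\right) 40 = 45 + \left(36 - 3\right) 40 = 45 + 33 \cdot 40 = 45 + 1320 = 1365$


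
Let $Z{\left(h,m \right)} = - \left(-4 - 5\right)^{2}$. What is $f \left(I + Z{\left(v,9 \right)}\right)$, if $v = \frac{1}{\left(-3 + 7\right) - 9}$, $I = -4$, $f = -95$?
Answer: $8075$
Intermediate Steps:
$v = - \frac{1}{5}$ ($v = \frac{1}{4 - 9} = \frac{1}{-5} = - \frac{1}{5} \approx -0.2$)
$Z{\left(h,m \right)} = -81$ ($Z{\left(h,m \right)} = - \left(-9\right)^{2} = \left(-1\right) 81 = -81$)
$f \left(I + Z{\left(v,9 \right)}\right) = - 95 \left(-4 - 81\right) = \left(-95\right) \left(-85\right) = 8075$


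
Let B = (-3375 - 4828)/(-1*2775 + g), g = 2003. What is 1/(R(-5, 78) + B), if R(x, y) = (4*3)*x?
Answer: -772/38117 ≈ -0.020253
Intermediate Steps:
R(x, y) = 12*x
B = 8203/772 (B = (-3375 - 4828)/(-1*2775 + 2003) = -8203/(-2775 + 2003) = -8203/(-772) = -8203*(-1/772) = 8203/772 ≈ 10.626)
1/(R(-5, 78) + B) = 1/(12*(-5) + 8203/772) = 1/(-60 + 8203/772) = 1/(-38117/772) = -772/38117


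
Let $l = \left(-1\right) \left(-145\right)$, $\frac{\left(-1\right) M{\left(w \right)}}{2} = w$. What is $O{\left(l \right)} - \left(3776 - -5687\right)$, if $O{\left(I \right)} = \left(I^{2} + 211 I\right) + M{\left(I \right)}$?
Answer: $41867$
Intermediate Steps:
$M{\left(w \right)} = - 2 w$
$l = 145$
$O{\left(I \right)} = I^{2} + 209 I$ ($O{\left(I \right)} = \left(I^{2} + 211 I\right) - 2 I = I^{2} + 209 I$)
$O{\left(l \right)} - \left(3776 - -5687\right) = 145 \left(209 + 145\right) - \left(3776 - -5687\right) = 145 \cdot 354 - \left(3776 + 5687\right) = 51330 - 9463 = 41867$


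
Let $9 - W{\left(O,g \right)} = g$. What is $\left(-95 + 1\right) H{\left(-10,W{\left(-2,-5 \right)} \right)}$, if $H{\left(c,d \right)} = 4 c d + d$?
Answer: $51324$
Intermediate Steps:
$W{\left(O,g \right)} = 9 - g$
$H{\left(c,d \right)} = d + 4 c d$ ($H{\left(c,d \right)} = 4 c d + d = d + 4 c d$)
$\left(-95 + 1\right) H{\left(-10,W{\left(-2,-5 \right)} \right)} = \left(-95 + 1\right) \left(9 - -5\right) \left(1 + 4 \left(-10\right)\right) = - 94 \left(9 + 5\right) \left(1 - 40\right) = - 94 \cdot 14 \left(-39\right) = \left(-94\right) \left(-546\right) = 51324$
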